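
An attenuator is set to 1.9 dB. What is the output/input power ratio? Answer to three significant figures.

0.646

Power ratio = 10^(dB/10).
10^(-1.9/10) = 10^(-0.1900) = 0.646.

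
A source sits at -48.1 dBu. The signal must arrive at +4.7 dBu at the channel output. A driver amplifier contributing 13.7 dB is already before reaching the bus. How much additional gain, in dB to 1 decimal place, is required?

39.1 dB

The required make-up gain is the shortfall in the dB sum.
G = +4.7 − (-48.1) − 13.7 = 39.1 dB.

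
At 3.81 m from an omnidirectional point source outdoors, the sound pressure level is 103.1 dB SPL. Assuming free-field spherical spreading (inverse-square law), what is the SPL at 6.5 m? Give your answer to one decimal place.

98.5 dB SPL

Free-field point source: level drops by 20·log₁₀ of the distance ratio.
ΔL = −20·log₁₀(6.5/3.81) = -4.64 dB, so L₂ = 103.1 + (-4.64) = 98.5 dB SPL.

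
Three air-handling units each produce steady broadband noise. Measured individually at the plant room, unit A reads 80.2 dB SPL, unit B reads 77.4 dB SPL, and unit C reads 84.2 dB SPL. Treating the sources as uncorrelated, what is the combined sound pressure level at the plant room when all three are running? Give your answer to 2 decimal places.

Uncorrelated sources add in intensity (power), not in dB.
L_total = 10·log₁₀(10^(80.2/10) + 10^(77.4/10) + 10^(84.2/10)) = 10·log₁₀(422700000) = 86.26 dB SPL.

86.26 dB SPL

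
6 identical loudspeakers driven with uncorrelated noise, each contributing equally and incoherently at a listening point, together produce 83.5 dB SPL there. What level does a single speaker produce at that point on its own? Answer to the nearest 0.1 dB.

6 equal incoherent sources add 10·log₁₀(6) = 7.78 dB over one source.
L_one = 83.5 − 7.78 = 75.7 dB SPL.

75.7 dB SPL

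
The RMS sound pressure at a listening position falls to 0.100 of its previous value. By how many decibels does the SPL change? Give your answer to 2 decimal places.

SPL change from a pressure ratio uses the 20·log₁₀ form:
20·log₁₀(0.100) = -20.00 dB.

-20.00 dB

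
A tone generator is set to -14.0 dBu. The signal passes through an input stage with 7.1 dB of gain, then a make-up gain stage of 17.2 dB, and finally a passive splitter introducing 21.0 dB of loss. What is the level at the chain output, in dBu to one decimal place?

-10.7 dBu

In dB, series stages simply add:
-14.0 + 7.1 + 17.2 − 21.0 = -10.7 dBu.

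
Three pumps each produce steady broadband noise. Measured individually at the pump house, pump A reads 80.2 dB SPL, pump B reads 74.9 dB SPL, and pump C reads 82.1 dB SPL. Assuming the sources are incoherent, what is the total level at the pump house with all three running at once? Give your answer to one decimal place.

84.7 dB SPL

Incoherent sources sum as intensities:
L_total = 10·log₁₀(10^(80.2/10) + 10^(74.9/10) + 10^(82.1/10)) = 10·log₁₀(297800000) = 84.7 dB SPL.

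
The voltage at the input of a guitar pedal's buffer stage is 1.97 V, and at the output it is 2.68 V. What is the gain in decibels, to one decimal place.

2.7 dB

Voltage ratio → dB uses the 20·log₁₀ form:
20·log₁₀(2.68/1.97) = 20·log₁₀(1.360) = 2.7 dB.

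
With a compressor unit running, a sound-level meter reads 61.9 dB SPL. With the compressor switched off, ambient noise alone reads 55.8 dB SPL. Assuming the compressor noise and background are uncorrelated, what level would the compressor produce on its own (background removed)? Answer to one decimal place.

60.7 dB SPL

Remove the background by subtracting linear intensities:
L_src = 10·log₁₀(10^(61.9/10) − 10^(55.8/10)) = 10·log₁₀(1169000) = 60.7 dB SPL.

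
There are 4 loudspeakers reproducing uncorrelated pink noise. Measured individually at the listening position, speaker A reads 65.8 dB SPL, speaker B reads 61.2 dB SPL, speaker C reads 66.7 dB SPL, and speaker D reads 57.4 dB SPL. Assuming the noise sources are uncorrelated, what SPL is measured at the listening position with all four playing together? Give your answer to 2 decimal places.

70.15 dB SPL

Incoherent sources sum as intensities:
L_total = 10·log₁₀(10^(65.8/10) + 10^(61.2/10) + 10^(66.7/10) + 10^(57.4/10)) = 10·log₁₀(10350000) = 70.15 dB SPL.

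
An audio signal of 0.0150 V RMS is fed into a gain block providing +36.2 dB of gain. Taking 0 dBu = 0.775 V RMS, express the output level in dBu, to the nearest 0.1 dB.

Input level: 20·log₁₀(0.0150/0.775) = -34.26 dBu.
Output: -34.26 + 36.2 = +1.9 dBu.

+1.9 dBu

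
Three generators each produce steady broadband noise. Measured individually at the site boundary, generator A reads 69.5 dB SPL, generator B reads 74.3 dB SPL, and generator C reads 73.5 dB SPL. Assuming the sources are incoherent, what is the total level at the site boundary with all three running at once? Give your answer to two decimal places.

Add the sources as powers (linear), then convert back to dB:
L_total = 10·log₁₀(10^(69.5/10) + 10^(74.3/10) + 10^(73.5/10)) = 10·log₁₀(58220000) = 77.65 dB SPL.

77.65 dB SPL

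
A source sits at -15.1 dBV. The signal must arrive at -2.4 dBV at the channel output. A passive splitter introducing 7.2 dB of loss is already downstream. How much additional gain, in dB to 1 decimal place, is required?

The required make-up gain is the shortfall in the dB sum.
G = -2.4 − (-15.1) + 7.2 = 19.9 dB.

19.9 dB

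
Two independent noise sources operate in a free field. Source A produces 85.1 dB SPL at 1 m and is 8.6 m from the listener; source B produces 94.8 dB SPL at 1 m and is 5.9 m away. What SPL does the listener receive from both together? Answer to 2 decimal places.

At the listener: L_A = 85.1 − 20·log₁₀(8.6) = 66.410 dB; L_B = 94.8 − 20·log₁₀(5.9) = 79.383 dB.
Combined: 10·log₁₀(10^(66.410/10)+10^(79.383/10)) = 79.60 dB SPL.

79.60 dB SPL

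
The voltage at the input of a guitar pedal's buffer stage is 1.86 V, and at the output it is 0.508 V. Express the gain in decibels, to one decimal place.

For a voltage ratio, dB = 20·log₁₀(V₂/V₁).
20·log₁₀(0.508/1.86) = 20·log₁₀(0.2731) = -11.3 dB.

-11.3 dB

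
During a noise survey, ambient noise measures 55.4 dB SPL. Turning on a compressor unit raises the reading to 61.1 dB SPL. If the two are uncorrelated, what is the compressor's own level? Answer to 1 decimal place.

Subtract intensities: L_src = 10·log₁₀(10^(L_total/10) − 10^(L_bg/10)).
L_src = 10·log₁₀(10^(61.1/10) − 10^(55.4/10)) = 10·log₁₀(941500) = 59.7 dB SPL.

59.7 dB SPL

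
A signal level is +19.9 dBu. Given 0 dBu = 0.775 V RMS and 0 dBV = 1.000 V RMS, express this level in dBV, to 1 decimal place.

The offset between the scales is 20·log₁₀(0.775/1.000) = −2.214 dB.
So dBV = +19.9 − 2.214 = +17.7 dBV.

+17.7 dBV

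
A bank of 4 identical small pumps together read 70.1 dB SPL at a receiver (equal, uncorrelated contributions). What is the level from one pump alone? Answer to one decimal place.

4 equal incoherent sources add 10·log₁₀(4) = 6.02 dB over one source.
L_one = 70.1 − 6.02 = 64.1 dB SPL.

64.1 dB SPL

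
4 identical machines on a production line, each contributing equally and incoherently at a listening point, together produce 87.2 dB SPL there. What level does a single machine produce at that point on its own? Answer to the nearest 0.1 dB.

4 equal incoherent sources add 10·log₁₀(4) = 6.02 dB over one source.
L_one = 87.2 − 6.02 = 81.2 dB SPL.

81.2 dB SPL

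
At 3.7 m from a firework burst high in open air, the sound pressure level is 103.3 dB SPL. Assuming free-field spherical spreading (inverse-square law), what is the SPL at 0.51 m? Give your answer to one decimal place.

For a point source in a free field, ΔL = −20·log₁₀(d₂/d₁).
ΔL = −20·log₁₀(0.51/3.7) = 17.21 dB, so L₂ = 103.3 + (17.21) = 120.5 dB SPL.

120.5 dB SPL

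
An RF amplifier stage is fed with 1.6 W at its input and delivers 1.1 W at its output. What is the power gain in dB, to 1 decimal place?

-1.6 dB

Power is a power quantity, so gain = 10·log₁₀(P_out/P_in).
10·log₁₀(1.1/1.6) = 10·log₁₀(0.6875) = -1.6 dB.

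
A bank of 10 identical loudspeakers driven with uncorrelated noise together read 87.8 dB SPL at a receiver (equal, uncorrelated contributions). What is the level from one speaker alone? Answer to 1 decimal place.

10 equal incoherent sources add 10·log₁₀(10) = 10.00 dB over one source.
L_one = 87.8 − 10.00 = 77.8 dB SPL.

77.8 dB SPL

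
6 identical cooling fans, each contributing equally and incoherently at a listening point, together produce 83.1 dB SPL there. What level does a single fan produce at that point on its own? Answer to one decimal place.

6 equal incoherent sources add 10·log₁₀(6) = 7.78 dB over one source.
L_one = 83.1 − 7.78 = 75.3 dB SPL.

75.3 dB SPL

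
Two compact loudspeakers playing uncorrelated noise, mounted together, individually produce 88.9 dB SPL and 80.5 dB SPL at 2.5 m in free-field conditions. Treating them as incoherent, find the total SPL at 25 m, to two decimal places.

69.49 dB SPL

Combined at 2.5 m: 10·log₁₀(10^(88.9/10)+10^(80.5/10)) = 89.486 dB SPL.
Then apply −20·log₁₀(25/2.5) = -20.000 dB → 69.49 dB SPL.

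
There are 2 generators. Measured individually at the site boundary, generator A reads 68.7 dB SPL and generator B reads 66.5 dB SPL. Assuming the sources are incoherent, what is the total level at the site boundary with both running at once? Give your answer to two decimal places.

70.75 dB SPL

Incoherent sources sum as intensities:
L_total = 10·log₁₀(10^(68.7/10) + 10^(66.5/10)) = 10·log₁₀(11880000) = 70.75 dB SPL.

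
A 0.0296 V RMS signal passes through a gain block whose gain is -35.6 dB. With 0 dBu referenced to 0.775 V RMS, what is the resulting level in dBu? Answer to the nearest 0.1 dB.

Input level: 20·log₁₀(0.0296/0.775) = -28.36 dBu.
Output: -28.36 − 35.6 = -64.0 dBu.

-64.0 dBu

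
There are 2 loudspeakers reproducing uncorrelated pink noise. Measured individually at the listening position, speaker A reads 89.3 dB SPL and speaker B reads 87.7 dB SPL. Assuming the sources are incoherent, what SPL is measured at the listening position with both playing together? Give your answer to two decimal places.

91.58 dB SPL

Add the sources as powers (linear), then convert back to dB:
L_total = 10·log₁₀(10^(89.3/10) + 10^(87.7/10)) = 10·log₁₀(1440000000) = 91.58 dB SPL.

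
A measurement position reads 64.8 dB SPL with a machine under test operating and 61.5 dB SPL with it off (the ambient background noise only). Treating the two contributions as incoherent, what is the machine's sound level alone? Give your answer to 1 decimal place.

62.1 dB SPL

Subtract intensities: L_src = 10·log₁₀(10^(L_total/10) − 10^(L_bg/10)).
L_src = 10·log₁₀(10^(64.8/10) − 10^(61.5/10)) = 10·log₁₀(1607000) = 62.1 dB SPL.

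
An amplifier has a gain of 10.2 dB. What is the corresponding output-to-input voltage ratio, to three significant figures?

Voltage ratio = 10^(dB/20).
10^(10.2/20) = 10^(0.5100) = 3.24.

3.24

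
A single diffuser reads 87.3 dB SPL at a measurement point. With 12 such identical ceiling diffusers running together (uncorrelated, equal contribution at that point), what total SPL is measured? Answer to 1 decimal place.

98.1 dB SPL

12 equal incoherent sources raise the level by 10·log₁₀(12) = 10.79 dB.
L_total = 87.3 + 10.79 = 98.1 dB SPL.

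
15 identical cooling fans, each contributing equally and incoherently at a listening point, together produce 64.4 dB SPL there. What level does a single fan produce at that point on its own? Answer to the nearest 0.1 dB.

52.6 dB SPL

15 equal incoherent sources add 10·log₁₀(15) = 11.76 dB over one source.
L_one = 64.4 − 11.76 = 52.6 dB SPL.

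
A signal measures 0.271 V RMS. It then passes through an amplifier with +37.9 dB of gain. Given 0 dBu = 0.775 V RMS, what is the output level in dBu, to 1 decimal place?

Input level: 20·log₁₀(0.271/0.775) = -9.13 dBu.
Output: -9.13 + 37.9 = +28.8 dBu.

+28.8 dBu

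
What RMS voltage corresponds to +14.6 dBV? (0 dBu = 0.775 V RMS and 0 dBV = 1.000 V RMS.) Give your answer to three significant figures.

V = 1.000 V × 10^(+14.6/20).
= 1.000 × 5.370 = 5.37 V.

5.37 V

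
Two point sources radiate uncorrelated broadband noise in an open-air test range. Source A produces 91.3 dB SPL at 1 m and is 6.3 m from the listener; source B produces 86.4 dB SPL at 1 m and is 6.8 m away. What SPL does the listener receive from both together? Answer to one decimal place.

76.4 dB SPL

At the listener: L_A = 91.3 − 20·log₁₀(6.3) = 75.31 dB; L_B = 86.4 − 20·log₁₀(6.8) = 69.75 dB.
Combined: 10·log₁₀(10^(75.31/10)+10^(69.75/10)) = 76.4 dB SPL.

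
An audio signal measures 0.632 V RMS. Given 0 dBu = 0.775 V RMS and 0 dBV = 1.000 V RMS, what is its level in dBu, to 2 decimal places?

dBu = 20·log₁₀(V / 0.775 V).
20·log₁₀(0.632/0.775) = -1.77 dBu.

-1.77 dBu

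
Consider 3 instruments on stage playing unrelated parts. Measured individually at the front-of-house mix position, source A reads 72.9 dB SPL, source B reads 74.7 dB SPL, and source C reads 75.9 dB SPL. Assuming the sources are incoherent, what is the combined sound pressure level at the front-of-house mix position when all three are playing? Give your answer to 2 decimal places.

79.44 dB SPL

Incoherent sources sum as intensities:
L_total = 10·log₁₀(10^(72.9/10) + 10^(74.7/10) + 10^(75.9/10)) = 10·log₁₀(87920000) = 79.44 dB SPL.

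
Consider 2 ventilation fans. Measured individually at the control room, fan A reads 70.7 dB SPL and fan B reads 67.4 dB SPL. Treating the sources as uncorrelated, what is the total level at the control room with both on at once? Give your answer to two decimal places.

72.37 dB SPL

Add the sources as powers (linear), then convert back to dB:
L_total = 10·log₁₀(10^(70.7/10) + 10^(67.4/10)) = 10·log₁₀(17240000) = 72.37 dB SPL.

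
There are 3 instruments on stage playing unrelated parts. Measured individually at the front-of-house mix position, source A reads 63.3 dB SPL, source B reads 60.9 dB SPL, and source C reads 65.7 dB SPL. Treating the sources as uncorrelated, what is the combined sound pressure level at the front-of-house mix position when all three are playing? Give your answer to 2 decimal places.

Incoherent sources sum as intensities:
L_total = 10·log₁₀(10^(63.3/10) + 10^(60.9/10) + 10^(65.7/10)) = 10·log₁₀(7084000) = 68.50 dB SPL.

68.50 dB SPL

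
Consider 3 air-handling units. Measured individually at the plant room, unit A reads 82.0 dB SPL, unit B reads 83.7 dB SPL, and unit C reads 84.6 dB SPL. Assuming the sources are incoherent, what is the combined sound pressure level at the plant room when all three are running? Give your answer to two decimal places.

88.33 dB SPL

Incoherent sources sum as intensities:
L_total = 10·log₁₀(10^(82.0/10) + 10^(83.7/10) + 10^(84.6/10)) = 10·log₁₀(681300000) = 88.33 dB SPL.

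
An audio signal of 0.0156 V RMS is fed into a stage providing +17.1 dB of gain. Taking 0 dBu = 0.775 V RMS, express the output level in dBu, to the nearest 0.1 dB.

Input level: 20·log₁₀(0.0156/0.775) = -33.92 dBu.
Output: -33.92 + 17.1 = -16.8 dBu.

-16.8 dBu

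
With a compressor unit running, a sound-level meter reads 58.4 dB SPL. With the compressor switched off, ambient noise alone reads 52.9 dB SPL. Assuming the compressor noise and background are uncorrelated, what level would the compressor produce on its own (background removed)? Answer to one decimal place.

57.0 dB SPL

Background correction is a power subtraction:
L_src = 10·log₁₀(10^(58.4/10) − 10^(52.9/10)) = 10·log₁₀(496800) = 57.0 dB SPL.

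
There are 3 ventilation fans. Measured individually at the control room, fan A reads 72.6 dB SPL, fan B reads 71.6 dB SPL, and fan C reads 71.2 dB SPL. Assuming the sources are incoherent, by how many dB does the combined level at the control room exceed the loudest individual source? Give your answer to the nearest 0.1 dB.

4.0 dB

Incoherent sources sum as intensities:
L_total = 10·log₁₀(10^(72.6/10) + 10^(71.6/10) + 10^(71.2/10)) = 76.61 dB SPL.
Excess over the loudest (72.6 dB): 76.61 − 72.6 = 4.0 dB.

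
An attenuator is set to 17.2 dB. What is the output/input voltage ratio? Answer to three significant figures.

0.138

Voltage ratio = 10^(dB/20).
10^(-17.2/20) = 10^(-0.8600) = 0.138.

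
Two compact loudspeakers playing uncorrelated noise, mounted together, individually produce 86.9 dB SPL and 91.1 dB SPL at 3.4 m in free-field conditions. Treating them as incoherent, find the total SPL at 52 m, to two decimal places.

Combined at 3.4 m: 10·log₁₀(10^(86.9/10)+10^(91.1/10)) = 92.499 dB SPL.
Then apply −20·log₁₀(52/3.4) = -23.690 dB → 68.81 dB SPL.

68.81 dB SPL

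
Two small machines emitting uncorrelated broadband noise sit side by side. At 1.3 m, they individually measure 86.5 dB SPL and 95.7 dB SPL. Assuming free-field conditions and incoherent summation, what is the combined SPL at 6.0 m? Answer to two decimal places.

82.91 dB SPL

Combined at 1.3 m: 10·log₁₀(10^(86.5/10)+10^(95.7/10)) = 96.193 dB SPL.
Then apply −20·log₁₀(6.0/1.3) = -13.284 dB → 82.91 dB SPL.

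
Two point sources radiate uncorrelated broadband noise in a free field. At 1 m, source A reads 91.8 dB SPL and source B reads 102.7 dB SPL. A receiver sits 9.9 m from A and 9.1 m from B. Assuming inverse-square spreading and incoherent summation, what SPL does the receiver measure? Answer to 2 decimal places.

83.81 dB SPL

At the listener: L_A = 91.8 − 20·log₁₀(9.9) = 71.887 dB; L_B = 102.7 − 20·log₁₀(9.1) = 83.519 dB.
Combined: 10·log₁₀(10^(71.887/10)+10^(83.519/10)) = 83.81 dB SPL.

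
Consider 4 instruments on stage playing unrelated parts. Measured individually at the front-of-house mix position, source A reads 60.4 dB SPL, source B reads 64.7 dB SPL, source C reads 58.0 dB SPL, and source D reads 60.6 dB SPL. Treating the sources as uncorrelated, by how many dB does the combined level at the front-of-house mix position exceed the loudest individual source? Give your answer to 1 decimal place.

Uncorrelated sources add in intensity (power), not in dB.
L_total = 10·log₁₀(10^(60.4/10) + 10^(64.7/10) + 10^(58.0/10) + 10^(60.6/10)) = 67.65 dB SPL.
Excess over the loudest (64.7 dB): 67.65 − 64.7 = 3.0 dB.

3.0 dB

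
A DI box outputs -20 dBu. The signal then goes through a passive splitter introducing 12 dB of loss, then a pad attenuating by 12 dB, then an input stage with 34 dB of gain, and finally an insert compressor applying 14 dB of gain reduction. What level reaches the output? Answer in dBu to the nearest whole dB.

-24 dBu

Gain stages sum in dB:
-20 − 12 − 12 + 34 − 14 = -24 dBu.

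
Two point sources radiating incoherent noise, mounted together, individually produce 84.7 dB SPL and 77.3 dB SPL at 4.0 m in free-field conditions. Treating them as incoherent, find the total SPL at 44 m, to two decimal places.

64.60 dB SPL

Combined at 4.0 m: 10·log₁₀(10^(84.7/10)+10^(77.3/10)) = 85.426 dB SPL.
Then apply −20·log₁₀(44/4.0) = -20.828 dB → 64.60 dB SPL.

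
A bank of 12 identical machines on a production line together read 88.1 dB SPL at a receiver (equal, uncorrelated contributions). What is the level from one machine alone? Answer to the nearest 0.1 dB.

77.3 dB SPL

12 equal incoherent sources add 10·log₁₀(12) = 10.79 dB over one source.
L_one = 88.1 − 10.79 = 77.3 dB SPL.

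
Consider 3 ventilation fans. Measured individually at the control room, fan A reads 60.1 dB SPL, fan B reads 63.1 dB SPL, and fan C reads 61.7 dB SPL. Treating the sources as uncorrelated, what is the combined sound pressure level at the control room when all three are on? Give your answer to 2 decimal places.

Add the sources as powers (linear), then convert back to dB:
L_total = 10·log₁₀(10^(60.1/10) + 10^(63.1/10) + 10^(61.7/10)) = 10·log₁₀(4544000) = 66.57 dB SPL.

66.57 dB SPL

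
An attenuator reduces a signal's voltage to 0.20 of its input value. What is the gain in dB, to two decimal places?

-13.98 dB

Voltage is an amplitude quantity, so gain = 20·log₁₀(V_out/V_in).
20·log₁₀(0.20) = -13.98 dB.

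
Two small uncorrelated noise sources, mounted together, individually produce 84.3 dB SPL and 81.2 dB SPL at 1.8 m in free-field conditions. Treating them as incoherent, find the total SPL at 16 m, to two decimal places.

Combined at 1.8 m: 10·log₁₀(10^(84.3/10)+10^(81.2/10)) = 86.031 dB SPL.
Then apply −20·log₁₀(16/1.8) = -18.977 dB → 67.05 dB SPL.

67.05 dB SPL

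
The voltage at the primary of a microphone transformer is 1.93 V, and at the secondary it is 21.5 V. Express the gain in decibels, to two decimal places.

20.94 dB

For a voltage ratio, dB = 20·log₁₀(V₂/V₁).
20·log₁₀(21.5/1.93) = 20·log₁₀(11.14) = 20.94 dB.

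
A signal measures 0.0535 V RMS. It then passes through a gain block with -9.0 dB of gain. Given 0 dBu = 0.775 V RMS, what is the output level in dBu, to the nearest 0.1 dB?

Input level: 20·log₁₀(0.0535/0.775) = -23.22 dBu.
Output: -23.22 − 9.0 = -32.2 dBu.

-32.2 dBu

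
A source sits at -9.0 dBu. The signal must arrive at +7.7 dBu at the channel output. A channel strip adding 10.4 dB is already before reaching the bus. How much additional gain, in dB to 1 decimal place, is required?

The required make-up gain is the shortfall in the dB sum.
G = +7.7 − (-9.0) − 10.4 = 6.3 dB.

6.3 dB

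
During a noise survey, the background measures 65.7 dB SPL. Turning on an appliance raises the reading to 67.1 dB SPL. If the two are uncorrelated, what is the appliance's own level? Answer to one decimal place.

Background correction is a power subtraction:
L_src = 10·log₁₀(10^(67.1/10) − 10^(65.7/10)) = 10·log₁₀(1413000) = 61.5 dB SPL.

61.5 dB SPL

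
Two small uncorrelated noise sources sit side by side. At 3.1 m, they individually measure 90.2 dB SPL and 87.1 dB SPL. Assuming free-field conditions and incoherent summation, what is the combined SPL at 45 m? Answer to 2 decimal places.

Combined at 3.1 m: 10·log₁₀(10^(90.2/10)+10^(87.1/10)) = 91.931 dB SPL.
Then apply −20·log₁₀(45/3.1) = -23.237 dB → 68.69 dB SPL.

68.69 dB SPL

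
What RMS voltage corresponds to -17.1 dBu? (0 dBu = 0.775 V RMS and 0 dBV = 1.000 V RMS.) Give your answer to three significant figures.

V = 0.775 V × 10^(-17.1/20).
= 0.775 × 0.1396 = 0.108 V.

0.108 V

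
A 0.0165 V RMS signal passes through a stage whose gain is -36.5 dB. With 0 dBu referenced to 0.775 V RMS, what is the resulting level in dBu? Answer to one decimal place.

-69.9 dBu

Input level: 20·log₁₀(0.0165/0.775) = -33.44 dBu.
Output: -33.44 − 36.5 = -69.9 dBu.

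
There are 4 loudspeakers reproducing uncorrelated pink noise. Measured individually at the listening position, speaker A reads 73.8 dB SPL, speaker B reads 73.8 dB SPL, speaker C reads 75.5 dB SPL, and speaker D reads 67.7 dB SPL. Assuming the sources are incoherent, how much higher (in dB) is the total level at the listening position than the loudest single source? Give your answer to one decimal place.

4.0 dB

Add the sources as powers (linear), then convert back to dB:
L_total = 10·log₁₀(10^(73.8/10) + 10^(73.8/10) + 10^(75.5/10) + 10^(67.7/10)) = 79.51 dB SPL.
Excess over the loudest (75.5 dB): 79.51 − 75.5 = 4.0 dB.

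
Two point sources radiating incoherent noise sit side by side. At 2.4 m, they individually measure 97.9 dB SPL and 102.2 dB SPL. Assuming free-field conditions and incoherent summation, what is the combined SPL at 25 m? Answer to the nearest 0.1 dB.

83.2 dB SPL

Combined at 2.4 m: 10·log₁₀(10^(97.9/10)+10^(102.2/10)) = 103.57 dB SPL.
Then apply −20·log₁₀(25/2.4) = -20.35 dB → 83.2 dB SPL.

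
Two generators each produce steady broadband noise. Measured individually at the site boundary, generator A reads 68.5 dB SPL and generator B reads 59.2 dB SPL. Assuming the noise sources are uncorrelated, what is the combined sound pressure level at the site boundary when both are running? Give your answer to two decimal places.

Uncorrelated sources add in intensity (power), not in dB.
L_total = 10·log₁₀(10^(68.5/10) + 10^(59.2/10)) = 10·log₁₀(7911000) = 68.98 dB SPL.

68.98 dB SPL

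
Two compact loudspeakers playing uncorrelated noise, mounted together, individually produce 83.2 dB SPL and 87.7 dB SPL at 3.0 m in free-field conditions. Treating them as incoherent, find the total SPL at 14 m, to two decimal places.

75.64 dB SPL

Combined at 3.0 m: 10·log₁₀(10^(83.2/10)+10^(87.7/10)) = 89.019 dB SPL.
Then apply −20·log₁₀(14/3.0) = -13.380 dB → 75.64 dB SPL.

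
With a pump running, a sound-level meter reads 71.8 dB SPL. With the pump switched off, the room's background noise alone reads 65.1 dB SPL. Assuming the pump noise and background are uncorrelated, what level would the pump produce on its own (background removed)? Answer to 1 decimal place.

Subtract intensities: L_src = 10·log₁₀(10^(L_total/10) − 10^(L_bg/10)).
L_src = 10·log₁₀(10^(71.8/10) − 10^(65.1/10)) = 10·log₁₀(11900000) = 70.8 dB SPL.

70.8 dB SPL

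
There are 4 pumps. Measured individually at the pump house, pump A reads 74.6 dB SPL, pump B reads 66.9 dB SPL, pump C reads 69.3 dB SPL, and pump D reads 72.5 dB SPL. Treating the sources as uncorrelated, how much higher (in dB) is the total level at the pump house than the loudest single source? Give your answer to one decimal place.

3.2 dB

Incoherent sources sum as intensities:
L_total = 10·log₁₀(10^(74.6/10) + 10^(66.9/10) + 10^(69.3/10) + 10^(72.5/10)) = 77.78 dB SPL.
Excess over the loudest (74.6 dB): 77.78 − 74.6 = 3.2 dB.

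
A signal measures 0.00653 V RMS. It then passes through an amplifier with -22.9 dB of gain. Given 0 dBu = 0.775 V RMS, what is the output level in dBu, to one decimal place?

Input level: 20·log₁₀(0.00653/0.775) = -41.49 dBu.
Output: -41.49 − 22.9 = -64.4 dBu.

-64.4 dBu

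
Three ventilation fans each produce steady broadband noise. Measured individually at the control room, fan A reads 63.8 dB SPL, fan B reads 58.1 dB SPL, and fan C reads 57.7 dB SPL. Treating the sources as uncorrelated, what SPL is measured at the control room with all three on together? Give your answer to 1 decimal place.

65.6 dB SPL

Add the sources as powers (linear), then convert back to dB:
L_total = 10·log₁₀(10^(63.8/10) + 10^(58.1/10) + 10^(57.7/10)) = 10·log₁₀(3633000) = 65.6 dB SPL.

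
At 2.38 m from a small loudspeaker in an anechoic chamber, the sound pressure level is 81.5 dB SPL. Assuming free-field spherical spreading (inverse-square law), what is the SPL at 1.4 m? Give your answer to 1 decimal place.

86.1 dB SPL

For a point source in a free field, ΔL = −20·log₁₀(d₂/d₁).
ΔL = −20·log₁₀(1.4/2.38) = 4.61 dB, so L₂ = 81.5 + (4.61) = 86.1 dB SPL.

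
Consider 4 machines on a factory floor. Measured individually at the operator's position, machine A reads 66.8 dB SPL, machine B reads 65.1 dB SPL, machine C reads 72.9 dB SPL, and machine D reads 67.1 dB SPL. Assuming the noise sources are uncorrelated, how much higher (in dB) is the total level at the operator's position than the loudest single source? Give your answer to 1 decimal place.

2.2 dB

Add the sources as powers (linear), then convert back to dB:
L_total = 10·log₁₀(10^(66.8/10) + 10^(65.1/10) + 10^(72.9/10) + 10^(67.1/10)) = 75.14 dB SPL.
Excess over the loudest (72.9 dB): 75.14 − 72.9 = 2.2 dB.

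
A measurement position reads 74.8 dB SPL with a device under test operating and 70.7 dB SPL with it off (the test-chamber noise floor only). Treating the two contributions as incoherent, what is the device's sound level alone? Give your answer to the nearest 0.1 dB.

Subtract intensities: L_src = 10·log₁₀(10^(L_total/10) − 10^(L_bg/10)).
L_src = 10·log₁₀(10^(74.8/10) − 10^(70.7/10)) = 10·log₁₀(18450000) = 72.7 dB SPL.

72.7 dB SPL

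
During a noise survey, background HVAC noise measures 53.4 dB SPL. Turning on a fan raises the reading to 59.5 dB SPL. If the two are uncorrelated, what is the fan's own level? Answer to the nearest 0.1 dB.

Subtract intensities: L_src = 10·log₁₀(10^(L_total/10) − 10^(L_bg/10)).
L_src = 10·log₁₀(10^(59.5/10) − 10^(53.4/10)) = 10·log₁₀(672500) = 58.3 dB SPL.

58.3 dB SPL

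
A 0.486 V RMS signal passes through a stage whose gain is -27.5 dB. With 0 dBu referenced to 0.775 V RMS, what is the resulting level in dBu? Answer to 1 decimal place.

Input level: 20·log₁₀(0.486/0.775) = -4.05 dBu.
Output: -4.05 − 27.5 = -31.6 dBu.

-31.6 dBu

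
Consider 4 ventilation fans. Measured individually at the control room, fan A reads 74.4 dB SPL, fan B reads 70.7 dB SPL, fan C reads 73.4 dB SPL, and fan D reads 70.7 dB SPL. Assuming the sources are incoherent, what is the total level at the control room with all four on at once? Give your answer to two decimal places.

78.63 dB SPL

Incoherent sources sum as intensities:
L_total = 10·log₁₀(10^(74.4/10) + 10^(70.7/10) + 10^(73.4/10) + 10^(70.7/10)) = 10·log₁₀(72920000) = 78.63 dB SPL.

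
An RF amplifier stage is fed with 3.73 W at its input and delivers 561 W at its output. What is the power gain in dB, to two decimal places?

21.77 dB

For a power ratio, dB = 10·log₁₀(P₂/P₁).
10·log₁₀(561/3.73) = 10·log₁₀(150.4) = 21.77 dB.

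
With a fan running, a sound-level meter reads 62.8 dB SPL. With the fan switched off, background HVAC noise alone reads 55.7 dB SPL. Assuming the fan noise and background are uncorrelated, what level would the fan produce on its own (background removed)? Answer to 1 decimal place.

61.9 dB SPL

Remove the background by subtracting linear intensities:
L_src = 10·log₁₀(10^(62.8/10) − 10^(55.7/10)) = 10·log₁₀(1534000) = 61.9 dB SPL.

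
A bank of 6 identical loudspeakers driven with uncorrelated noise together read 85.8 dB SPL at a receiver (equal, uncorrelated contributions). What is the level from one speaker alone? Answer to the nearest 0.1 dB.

78.0 dB SPL

6 equal incoherent sources add 10·log₁₀(6) = 7.78 dB over one source.
L_one = 85.8 − 7.78 = 78.0 dB SPL.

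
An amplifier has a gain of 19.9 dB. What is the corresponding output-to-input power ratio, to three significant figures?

Power ratio = 10^(dB/10).
10^(19.9/10) = 10^(1.990) = 97.7.

97.7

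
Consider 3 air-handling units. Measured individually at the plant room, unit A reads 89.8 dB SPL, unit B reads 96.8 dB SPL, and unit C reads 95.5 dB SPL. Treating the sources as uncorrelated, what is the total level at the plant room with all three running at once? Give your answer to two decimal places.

99.68 dB SPL

Uncorrelated sources add in intensity (power), not in dB.
L_total = 10·log₁₀(10^(89.8/10) + 10^(96.8/10) + 10^(95.5/10)) = 10·log₁₀(9289000000) = 99.68 dB SPL.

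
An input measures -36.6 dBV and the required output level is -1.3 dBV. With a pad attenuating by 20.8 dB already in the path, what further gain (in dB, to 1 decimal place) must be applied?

The required make-up gain is the shortfall in the dB sum.
G = -1.3 − (-36.6) + 20.8 = 56.1 dB.

56.1 dB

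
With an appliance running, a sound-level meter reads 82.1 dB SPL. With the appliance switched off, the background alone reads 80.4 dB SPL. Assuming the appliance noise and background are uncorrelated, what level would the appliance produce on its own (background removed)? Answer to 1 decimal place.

Background correction is a power subtraction:
L_src = 10·log₁₀(10^(82.1/10) − 10^(80.4/10)) = 10·log₁₀(52530000) = 77.2 dB SPL.

77.2 dB SPL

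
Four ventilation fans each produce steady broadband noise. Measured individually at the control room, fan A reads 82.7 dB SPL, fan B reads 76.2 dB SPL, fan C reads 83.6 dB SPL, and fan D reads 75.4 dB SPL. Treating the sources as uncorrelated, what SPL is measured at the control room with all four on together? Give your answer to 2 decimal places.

86.92 dB SPL

Uncorrelated sources add in intensity (power), not in dB.
L_total = 10·log₁₀(10^(82.7/10) + 10^(76.2/10) + 10^(83.6/10) + 10^(75.4/10)) = 10·log₁₀(491700000) = 86.92 dB SPL.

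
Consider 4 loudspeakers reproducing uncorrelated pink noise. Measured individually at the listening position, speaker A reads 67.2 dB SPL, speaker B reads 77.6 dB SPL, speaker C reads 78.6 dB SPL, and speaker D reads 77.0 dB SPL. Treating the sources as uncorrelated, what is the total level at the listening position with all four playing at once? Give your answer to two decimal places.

Incoherent sources sum as intensities:
L_total = 10·log₁₀(10^(67.2/10) + 10^(77.6/10) + 10^(78.6/10) + 10^(77.0/10)) = 10·log₁₀(185400000) = 82.68 dB SPL.

82.68 dB SPL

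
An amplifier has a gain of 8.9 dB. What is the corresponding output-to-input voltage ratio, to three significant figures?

Voltage ratio = 10^(dB/20).
10^(8.9/20) = 10^(0.4450) = 2.79.

2.79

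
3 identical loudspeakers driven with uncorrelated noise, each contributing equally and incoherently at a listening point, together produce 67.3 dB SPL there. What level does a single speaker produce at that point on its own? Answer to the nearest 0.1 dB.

62.5 dB SPL

3 equal incoherent sources add 10·log₁₀(3) = 4.77 dB over one source.
L_one = 67.3 − 4.77 = 62.5 dB SPL.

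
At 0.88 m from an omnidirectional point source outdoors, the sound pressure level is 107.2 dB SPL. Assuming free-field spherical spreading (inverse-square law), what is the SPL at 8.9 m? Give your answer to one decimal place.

87.1 dB SPL

Inverse-square spreading gives ΔL = −20·log₁₀(d₂/d₁).
ΔL = −20·log₁₀(8.9/0.88) = -20.10 dB, so L₂ = 107.2 + (-20.10) = 87.1 dB SPL.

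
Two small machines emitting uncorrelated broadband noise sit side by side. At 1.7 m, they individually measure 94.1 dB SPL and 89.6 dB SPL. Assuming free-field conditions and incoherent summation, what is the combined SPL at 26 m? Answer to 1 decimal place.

Combined at 1.7 m: 10·log₁₀(10^(94.1/10)+10^(89.6/10)) = 95.42 dB SPL.
Then apply −20·log₁₀(26/1.7) = -23.69 dB → 71.7 dB SPL.

71.7 dB SPL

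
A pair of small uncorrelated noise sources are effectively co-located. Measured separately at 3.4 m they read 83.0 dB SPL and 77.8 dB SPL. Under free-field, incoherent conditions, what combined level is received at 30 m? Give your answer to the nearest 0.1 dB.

Combined at 3.4 m: 10·log₁₀(10^(83.0/10)+10^(77.8/10)) = 84.15 dB SPL.
Then apply −20·log₁₀(30/3.4) = -18.91 dB → 65.2 dB SPL.

65.2 dB SPL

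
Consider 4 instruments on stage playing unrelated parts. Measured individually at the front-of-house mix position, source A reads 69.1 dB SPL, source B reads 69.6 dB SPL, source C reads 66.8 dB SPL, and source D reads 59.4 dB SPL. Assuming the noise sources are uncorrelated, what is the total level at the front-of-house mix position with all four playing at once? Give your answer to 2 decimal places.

Uncorrelated sources add in intensity (power), not in dB.
L_total = 10·log₁₀(10^(69.1/10) + 10^(69.6/10) + 10^(66.8/10) + 10^(59.4/10)) = 10·log₁₀(22910000) = 73.60 dB SPL.

73.60 dB SPL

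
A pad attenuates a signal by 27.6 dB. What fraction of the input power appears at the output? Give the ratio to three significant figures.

Power ratio = 10^(dB/10).
10^(-27.6/10) = 10^(-2.760) = 0.00174.

0.00174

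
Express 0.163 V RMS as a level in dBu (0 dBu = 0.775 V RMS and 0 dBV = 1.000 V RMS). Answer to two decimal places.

dBu = 20·log₁₀(V / 0.775 V).
20·log₁₀(0.163/0.775) = -13.54 dBu.

-13.54 dBu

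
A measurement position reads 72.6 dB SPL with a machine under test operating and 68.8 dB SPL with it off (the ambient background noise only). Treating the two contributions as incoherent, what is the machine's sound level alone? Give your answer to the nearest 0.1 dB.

Subtract intensities: L_src = 10·log₁₀(10^(L_total/10) − 10^(L_bg/10)).
L_src = 10·log₁₀(10^(72.6/10) − 10^(68.8/10)) = 10·log₁₀(10610000) = 70.3 dB SPL.

70.3 dB SPL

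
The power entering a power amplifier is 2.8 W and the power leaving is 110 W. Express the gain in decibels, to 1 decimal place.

15.9 dB

Power is a power quantity, so gain = 10·log₁₀(P_out/P_in).
10·log₁₀(110/2.8) = 10·log₁₀(39.29) = 15.9 dB.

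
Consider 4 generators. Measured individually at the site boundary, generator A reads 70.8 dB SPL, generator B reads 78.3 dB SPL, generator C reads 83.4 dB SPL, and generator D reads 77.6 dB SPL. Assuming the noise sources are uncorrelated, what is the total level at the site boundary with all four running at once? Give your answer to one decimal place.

Add the sources as powers (linear), then convert back to dB:
L_total = 10·log₁₀(10^(70.8/10) + 10^(78.3/10) + 10^(83.4/10) + 10^(77.6/10)) = 10·log₁₀(356000000) = 85.5 dB SPL.

85.5 dB SPL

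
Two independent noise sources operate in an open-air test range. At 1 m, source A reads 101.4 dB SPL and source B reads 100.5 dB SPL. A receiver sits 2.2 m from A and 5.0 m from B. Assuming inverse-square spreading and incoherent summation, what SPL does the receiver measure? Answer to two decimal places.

At the listener: L_A = 101.4 − 20·log₁₀(2.2) = 94.552 dB; L_B = 100.5 − 20·log₁₀(5.0) = 86.521 dB.
Combined: 10·log₁₀(10^(94.552/10)+10^(86.521/10)) = 95.19 dB SPL.

95.19 dB SPL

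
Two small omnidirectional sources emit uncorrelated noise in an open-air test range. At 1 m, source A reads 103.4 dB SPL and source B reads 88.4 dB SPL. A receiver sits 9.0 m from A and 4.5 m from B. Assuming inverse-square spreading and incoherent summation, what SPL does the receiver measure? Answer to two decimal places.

84.83 dB SPL

At the listener: L_A = 103.4 − 20·log₁₀(9.0) = 84.315 dB; L_B = 88.4 − 20·log₁₀(4.5) = 75.336 dB.
Combined: 10·log₁₀(10^(84.315/10)+10^(75.336/10)) = 84.83 dB SPL.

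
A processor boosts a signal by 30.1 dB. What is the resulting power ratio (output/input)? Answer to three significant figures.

Power ratio = 10^(dB/10).
10^(30.1/10) = 10^(3.010) = 1020.

1020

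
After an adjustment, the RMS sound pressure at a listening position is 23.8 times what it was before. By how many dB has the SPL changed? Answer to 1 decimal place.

27.5 dB

Sound pressure is an amplitude quantity: ΔL = 20·log₁₀(p₂/p₁).
20·log₁₀(23.8) = 27.5 dB.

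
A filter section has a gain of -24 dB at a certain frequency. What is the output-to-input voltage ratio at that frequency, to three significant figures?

0.0631

Voltage ratio = 10^(dB/20).
10^(-24/20) = 10^(-1.200) = 0.0631.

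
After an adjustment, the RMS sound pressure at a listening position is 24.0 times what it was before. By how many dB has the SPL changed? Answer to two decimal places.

SPL change from a pressure ratio uses the 20·log₁₀ form:
20·log₁₀(24.0) = 27.60 dB.

27.60 dB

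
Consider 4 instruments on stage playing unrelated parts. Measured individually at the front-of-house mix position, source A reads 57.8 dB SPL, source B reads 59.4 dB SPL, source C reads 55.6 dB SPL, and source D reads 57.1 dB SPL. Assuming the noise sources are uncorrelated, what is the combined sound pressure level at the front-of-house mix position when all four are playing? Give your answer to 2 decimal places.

Incoherent sources sum as intensities:
L_total = 10·log₁₀(10^(57.8/10) + 10^(59.4/10) + 10^(55.6/10) + 10^(57.1/10)) = 10·log₁₀(2349000) = 63.71 dB SPL.

63.71 dB SPL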